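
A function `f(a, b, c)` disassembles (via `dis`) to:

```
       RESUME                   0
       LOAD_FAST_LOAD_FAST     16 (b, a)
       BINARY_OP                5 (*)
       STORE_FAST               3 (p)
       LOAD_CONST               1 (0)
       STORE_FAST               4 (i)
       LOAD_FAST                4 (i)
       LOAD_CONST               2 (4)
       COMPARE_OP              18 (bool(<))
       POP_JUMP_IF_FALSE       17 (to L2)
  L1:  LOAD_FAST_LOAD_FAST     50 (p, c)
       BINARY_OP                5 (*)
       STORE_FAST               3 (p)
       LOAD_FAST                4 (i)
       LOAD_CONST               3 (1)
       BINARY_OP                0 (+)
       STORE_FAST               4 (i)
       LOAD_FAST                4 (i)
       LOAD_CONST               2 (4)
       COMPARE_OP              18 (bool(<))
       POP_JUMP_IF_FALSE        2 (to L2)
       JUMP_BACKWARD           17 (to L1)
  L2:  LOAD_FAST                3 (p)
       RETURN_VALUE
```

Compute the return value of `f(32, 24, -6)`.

LOAD_FAST_LOAD_FAST b,a → push 24,32. Stack: [24, 32]
BINARY_OP * → 24 * 32 = 768. Stack: [768]
STORE_FAST p → p=768. Stack: []
LOAD_CONST → push 0. Stack: [0]
STORE_FAST i → i=0. Stack: []
LOAD_FAST i → push 0. Stack: [0]
LOAD_CONST → push 4. Stack: [0, 4]
COMPARE_OP bool(<) → 0 vs 4 = True. Stack: [True]
POP_JUMP_IF_FALSE → pop True; no jump. Stack: []
LOAD_FAST_LOAD_FAST p,c → push 768,-6. Stack: [768, -6]
BINARY_OP * → 768 * -6 = -4608. Stack: [-4608]
STORE_FAST p → p=-4608. Stack: []
LOAD_FAST i → push 0. Stack: [0]
LOAD_CONST → push 1. Stack: [0, 1]
BINARY_OP + → 0 + 1 = 1. Stack: [1]
STORE_FAST i → i=1. Stack: []
LOAD_FAST i → push 1. Stack: [1]
LOAD_CONST → push 4. Stack: [1, 4]
COMPARE_OP bool(<) → 1 vs 4 = True. Stack: [True]
POP_JUMP_IF_FALSE → pop True; no jump. Stack: []
LOAD_FAST_LOAD_FAST p,c → push -4608,-6. Stack: [-4608, -6]
BINARY_OP * → -4608 * -6 = 27648. Stack: [27648]
STORE_FAST p → p=27648. Stack: []
LOAD_FAST i → push 1. Stack: [1]
LOAD_CONST → push 1. Stack: [1, 1]
BINARY_OP + → 1 + 1 = 2. Stack: [2]
STORE_FAST i → i=2. Stack: []
LOAD_FAST i → push 2. Stack: [2]
LOAD_CONST → push 4. Stack: [2, 4]
COMPARE_OP bool(<) → 2 vs 4 = True. Stack: [True]
POP_JUMP_IF_FALSE → pop True; no jump. Stack: []
LOAD_FAST_LOAD_FAST p,c → push 27648,-6. Stack: [27648, -6]
BINARY_OP * → 27648 * -6 = -165888. Stack: [-165888]
STORE_FAST p → p=-165888. Stack: []
LOAD_FAST i → push 2. Stack: [2]
LOAD_CONST → push 1. Stack: [2, 1]
BINARY_OP + → 2 + 1 = 3. Stack: [3]
STORE_FAST i → i=3. Stack: []
LOAD_FAST i → push 3. Stack: [3]
LOAD_CONST → push 4. Stack: [3, 4]
COMPARE_OP bool(<) → 3 vs 4 = True. Stack: [True]
POP_JUMP_IF_FALSE → pop True; no jump. Stack: []
LOAD_FAST_LOAD_FAST p,c → push -165888,-6. Stack: [-165888, -6]
BINARY_OP * → -165888 * -6 = 995328. Stack: [995328]
STORE_FAST p → p=995328. Stack: []
LOAD_FAST i → push 3. Stack: [3]
LOAD_CONST → push 1. Stack: [3, 1]
BINARY_OP + → 3 + 1 = 4. Stack: [4]
STORE_FAST i → i=4. Stack: []
LOAD_FAST i → push 4. Stack: [4]
LOAD_CONST → push 4. Stack: [4, 4]
COMPARE_OP bool(<) → 4 vs 4 = False. Stack: [False]
POP_JUMP_IF_FALSE → pop False; jump. Stack: []
LOAD_FAST p → push 995328. Stack: [995328]
RETURN_VALUE → return 995328.

995328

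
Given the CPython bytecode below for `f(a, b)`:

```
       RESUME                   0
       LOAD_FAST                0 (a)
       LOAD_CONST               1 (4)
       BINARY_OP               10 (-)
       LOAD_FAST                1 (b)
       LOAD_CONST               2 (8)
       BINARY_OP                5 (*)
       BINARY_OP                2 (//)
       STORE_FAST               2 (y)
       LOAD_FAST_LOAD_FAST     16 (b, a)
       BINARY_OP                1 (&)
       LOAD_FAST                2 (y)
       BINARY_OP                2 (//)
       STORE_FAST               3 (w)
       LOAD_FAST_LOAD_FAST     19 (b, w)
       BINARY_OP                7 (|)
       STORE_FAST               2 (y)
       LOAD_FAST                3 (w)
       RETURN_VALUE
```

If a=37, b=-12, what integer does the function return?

-36

LOAD_FAST a → push 37. Stack: [37]
LOAD_CONST → push 4. Stack: [37, 4]
BINARY_OP - → 37 - 4 = 33. Stack: [33]
LOAD_FAST b → push -12. Stack: [33, -12]
LOAD_CONST → push 8. Stack: [33, -12, 8]
BINARY_OP * → -12 * 8 = -96. Stack: [33, -96]
BINARY_OP // → 33 // -96 = -1. Stack: [-1]
STORE_FAST y → y=-1. Stack: []
LOAD_FAST_LOAD_FAST b,a → push -12,37. Stack: [-12, 37]
BINARY_OP & → -12 & 37 = 36. Stack: [36]
LOAD_FAST y → push -1. Stack: [36, -1]
BINARY_OP // → 36 // -1 = -36. Stack: [-36]
STORE_FAST w → w=-36. Stack: []
LOAD_FAST_LOAD_FAST b,w → push -12,-36. Stack: [-12, -36]
BINARY_OP | → -12 | -36 = -4. Stack: [-4]
STORE_FAST y → y=-4. Stack: []
LOAD_FAST w → push -36. Stack: [-36]
RETURN_VALUE → return -36.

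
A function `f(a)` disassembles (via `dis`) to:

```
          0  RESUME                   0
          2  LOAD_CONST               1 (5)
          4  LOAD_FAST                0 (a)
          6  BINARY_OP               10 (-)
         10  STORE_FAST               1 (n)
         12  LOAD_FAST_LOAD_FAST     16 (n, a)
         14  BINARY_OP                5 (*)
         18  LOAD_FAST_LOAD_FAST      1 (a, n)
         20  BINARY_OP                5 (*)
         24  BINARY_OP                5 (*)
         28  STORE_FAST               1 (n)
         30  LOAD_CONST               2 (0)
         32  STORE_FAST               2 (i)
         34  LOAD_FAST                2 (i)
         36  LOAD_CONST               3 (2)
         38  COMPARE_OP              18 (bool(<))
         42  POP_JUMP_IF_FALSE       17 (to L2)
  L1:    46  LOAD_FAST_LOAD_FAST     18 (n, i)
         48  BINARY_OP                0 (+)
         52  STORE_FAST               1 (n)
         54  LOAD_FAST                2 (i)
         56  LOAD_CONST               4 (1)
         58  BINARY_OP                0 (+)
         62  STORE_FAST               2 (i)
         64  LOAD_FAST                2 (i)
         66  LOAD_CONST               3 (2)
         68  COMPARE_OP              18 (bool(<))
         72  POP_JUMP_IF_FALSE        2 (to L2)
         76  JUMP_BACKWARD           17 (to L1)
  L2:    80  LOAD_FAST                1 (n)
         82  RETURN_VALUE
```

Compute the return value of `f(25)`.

LOAD_CONST → push 5. Stack: [5]
LOAD_FAST a → push 25. Stack: [5, 25]
BINARY_OP - → 5 - 25 = -20. Stack: [-20]
STORE_FAST n → n=-20. Stack: []
LOAD_FAST_LOAD_FAST n,a → push -20,25. Stack: [-20, 25]
BINARY_OP * → -20 * 25 = -500. Stack: [-500]
LOAD_FAST_LOAD_FAST a,n → push 25,-20. Stack: [-500, 25, -20]
BINARY_OP * → 25 * -20 = -500. Stack: [-500, -500]
BINARY_OP * → -500 * -500 = 250000. Stack: [250000]
STORE_FAST n → n=250000. Stack: []
LOAD_CONST → push 0. Stack: [0]
STORE_FAST i → i=0. Stack: []
LOAD_FAST i → push 0. Stack: [0]
LOAD_CONST → push 2. Stack: [0, 2]
COMPARE_OP bool(<) → 0 vs 2 = True. Stack: [True]
POP_JUMP_IF_FALSE → pop True; no jump. Stack: []
LOAD_FAST_LOAD_FAST n,i → push 250000,0. Stack: [250000, 0]
BINARY_OP + → 250000 + 0 = 250000. Stack: [250000]
STORE_FAST n → n=250000. Stack: []
LOAD_FAST i → push 0. Stack: [0]
LOAD_CONST → push 1. Stack: [0, 1]
BINARY_OP + → 0 + 1 = 1. Stack: [1]
STORE_FAST i → i=1. Stack: []
LOAD_FAST i → push 1. Stack: [1]
LOAD_CONST → push 2. Stack: [1, 2]
COMPARE_OP bool(<) → 1 vs 2 = True. Stack: [True]
POP_JUMP_IF_FALSE → pop True; no jump. Stack: []
LOAD_FAST_LOAD_FAST n,i → push 250000,1. Stack: [250000, 1]
BINARY_OP + → 250000 + 1 = 250001. Stack: [250001]
STORE_FAST n → n=250001. Stack: []
LOAD_FAST i → push 1. Stack: [1]
LOAD_CONST → push 1. Stack: [1, 1]
BINARY_OP + → 1 + 1 = 2. Stack: [2]
STORE_FAST i → i=2. Stack: []
LOAD_FAST i → push 2. Stack: [2]
LOAD_CONST → push 2. Stack: [2, 2]
COMPARE_OP bool(<) → 2 vs 2 = False. Stack: [False]
POP_JUMP_IF_FALSE → pop False; jump. Stack: []
LOAD_FAST n → push 250001. Stack: [250001]
RETURN_VALUE → return 250001.

250001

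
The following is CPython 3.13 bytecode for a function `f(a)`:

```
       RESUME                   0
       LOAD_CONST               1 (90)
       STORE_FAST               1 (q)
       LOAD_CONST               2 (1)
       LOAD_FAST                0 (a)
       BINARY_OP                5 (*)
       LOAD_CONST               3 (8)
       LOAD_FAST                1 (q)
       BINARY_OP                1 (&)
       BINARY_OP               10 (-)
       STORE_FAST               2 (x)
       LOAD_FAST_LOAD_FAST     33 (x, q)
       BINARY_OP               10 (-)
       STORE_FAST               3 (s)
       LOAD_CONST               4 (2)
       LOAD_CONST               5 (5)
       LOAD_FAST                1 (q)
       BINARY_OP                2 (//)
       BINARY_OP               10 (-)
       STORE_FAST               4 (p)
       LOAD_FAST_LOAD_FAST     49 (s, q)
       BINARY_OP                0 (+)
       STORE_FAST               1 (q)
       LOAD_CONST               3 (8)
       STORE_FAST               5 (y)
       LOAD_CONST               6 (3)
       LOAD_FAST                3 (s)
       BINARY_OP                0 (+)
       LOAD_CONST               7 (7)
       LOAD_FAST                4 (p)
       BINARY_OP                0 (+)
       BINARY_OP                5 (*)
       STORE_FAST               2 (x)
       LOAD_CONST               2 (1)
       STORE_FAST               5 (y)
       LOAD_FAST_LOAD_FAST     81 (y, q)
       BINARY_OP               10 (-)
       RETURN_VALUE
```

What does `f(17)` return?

LOAD_CONST → push 90. Stack: [90]
STORE_FAST q → q=90. Stack: []
LOAD_CONST → push 1. Stack: [1]
LOAD_FAST a → push 17. Stack: [1, 17]
BINARY_OP * → 1 * 17 = 17. Stack: [17]
LOAD_CONST → push 8. Stack: [17, 8]
LOAD_FAST q → push 90. Stack: [17, 8, 90]
BINARY_OP & → 8 & 90 = 8. Stack: [17, 8]
BINARY_OP - → 17 - 8 = 9. Stack: [9]
STORE_FAST x → x=9. Stack: []
LOAD_FAST_LOAD_FAST x,q → push 9,90. Stack: [9, 90]
BINARY_OP - → 9 - 90 = -81. Stack: [-81]
STORE_FAST s → s=-81. Stack: []
LOAD_CONST → push 2. Stack: [2]
LOAD_CONST → push 5. Stack: [2, 5]
LOAD_FAST q → push 90. Stack: [2, 5, 90]
BINARY_OP // → 5 // 90 = 0. Stack: [2, 0]
BINARY_OP - → 2 - 0 = 2. Stack: [2]
STORE_FAST p → p=2. Stack: []
LOAD_FAST_LOAD_FAST s,q → push -81,90. Stack: [-81, 90]
BINARY_OP + → -81 + 90 = 9. Stack: [9]
STORE_FAST q → q=9. Stack: []
LOAD_CONST → push 8. Stack: [8]
STORE_FAST y → y=8. Stack: []
LOAD_CONST → push 3. Stack: [3]
LOAD_FAST s → push -81. Stack: [3, -81]
BINARY_OP + → 3 + -81 = -78. Stack: [-78]
LOAD_CONST → push 7. Stack: [-78, 7]
LOAD_FAST p → push 2. Stack: [-78, 7, 2]
BINARY_OP + → 7 + 2 = 9. Stack: [-78, 9]
BINARY_OP * → -78 * 9 = -702. Stack: [-702]
STORE_FAST x → x=-702. Stack: []
LOAD_CONST → push 1. Stack: [1]
STORE_FAST y → y=1. Stack: []
LOAD_FAST_LOAD_FAST y,q → push 1,9. Stack: [1, 9]
BINARY_OP - → 1 - 9 = -8. Stack: [-8]
RETURN_VALUE → return -8.

-8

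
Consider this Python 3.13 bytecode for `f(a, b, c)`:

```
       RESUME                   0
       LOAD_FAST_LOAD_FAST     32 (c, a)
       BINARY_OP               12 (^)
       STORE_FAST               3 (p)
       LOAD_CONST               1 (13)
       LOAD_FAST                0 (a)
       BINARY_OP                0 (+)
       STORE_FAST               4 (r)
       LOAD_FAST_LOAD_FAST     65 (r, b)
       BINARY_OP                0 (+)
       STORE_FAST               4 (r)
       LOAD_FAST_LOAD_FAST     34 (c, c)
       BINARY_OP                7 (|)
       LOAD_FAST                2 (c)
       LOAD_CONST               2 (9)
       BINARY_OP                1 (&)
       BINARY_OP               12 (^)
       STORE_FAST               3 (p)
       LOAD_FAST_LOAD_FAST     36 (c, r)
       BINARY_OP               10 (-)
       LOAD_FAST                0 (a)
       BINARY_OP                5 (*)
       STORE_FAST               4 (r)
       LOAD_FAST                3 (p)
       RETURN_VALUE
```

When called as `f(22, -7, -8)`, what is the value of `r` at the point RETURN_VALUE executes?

-792

LOAD_FAST_LOAD_FAST c,a → push -8,22. Stack: [-8, 22]
BINARY_OP ^ → -8 ^ 22 = -18. Stack: [-18]
STORE_FAST p → p=-18. Stack: []
LOAD_CONST → push 13. Stack: [13]
LOAD_FAST a → push 22. Stack: [13, 22]
BINARY_OP + → 13 + 22 = 35. Stack: [35]
STORE_FAST r → r=35. Stack: []
LOAD_FAST_LOAD_FAST r,b → push 35,-7. Stack: [35, -7]
BINARY_OP + → 35 + -7 = 28. Stack: [28]
STORE_FAST r → r=28. Stack: []
LOAD_FAST_LOAD_FAST c,c → push -8,-8. Stack: [-8, -8]
BINARY_OP | → -8 | -8 = -8. Stack: [-8]
LOAD_FAST c → push -8. Stack: [-8, -8]
LOAD_CONST → push 9. Stack: [-8, -8, 9]
BINARY_OP & → -8 & 9 = 8. Stack: [-8, 8]
BINARY_OP ^ → -8 ^ 8 = -16. Stack: [-16]
STORE_FAST p → p=-16. Stack: []
LOAD_FAST_LOAD_FAST c,r → push -8,28. Stack: [-8, 28]
BINARY_OP - → -8 - 28 = -36. Stack: [-36]
LOAD_FAST a → push 22. Stack: [-36, 22]
BINARY_OP * → -36 * 22 = -792. Stack: [-792]
STORE_FAST r → r=-792. Stack: []
LOAD_FAST p → push -16. Stack: [-16]
RETURN_VALUE → return -16.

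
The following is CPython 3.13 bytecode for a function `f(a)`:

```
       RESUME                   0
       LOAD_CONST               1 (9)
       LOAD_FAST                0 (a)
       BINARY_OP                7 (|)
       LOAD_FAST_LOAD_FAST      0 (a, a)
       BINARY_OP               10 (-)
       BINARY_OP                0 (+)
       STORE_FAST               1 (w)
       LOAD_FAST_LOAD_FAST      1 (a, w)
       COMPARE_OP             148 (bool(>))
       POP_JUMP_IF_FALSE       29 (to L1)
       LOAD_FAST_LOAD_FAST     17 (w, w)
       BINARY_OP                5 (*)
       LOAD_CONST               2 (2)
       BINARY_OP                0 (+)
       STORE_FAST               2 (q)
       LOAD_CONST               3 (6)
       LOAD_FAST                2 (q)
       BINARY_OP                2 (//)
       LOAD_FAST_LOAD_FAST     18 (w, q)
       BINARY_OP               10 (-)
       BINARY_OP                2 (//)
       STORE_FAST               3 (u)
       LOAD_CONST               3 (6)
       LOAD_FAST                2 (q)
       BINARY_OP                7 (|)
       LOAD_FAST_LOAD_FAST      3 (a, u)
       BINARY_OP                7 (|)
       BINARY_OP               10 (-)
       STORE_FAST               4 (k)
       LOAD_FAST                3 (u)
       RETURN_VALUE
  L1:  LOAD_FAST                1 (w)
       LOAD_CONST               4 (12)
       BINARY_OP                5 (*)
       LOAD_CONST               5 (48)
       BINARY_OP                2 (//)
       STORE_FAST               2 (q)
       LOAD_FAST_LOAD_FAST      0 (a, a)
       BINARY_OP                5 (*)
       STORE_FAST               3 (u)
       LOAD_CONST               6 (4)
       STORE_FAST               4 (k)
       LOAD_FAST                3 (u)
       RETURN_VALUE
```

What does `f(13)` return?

LOAD_CONST → push 9. Stack: [9]
LOAD_FAST a → push 13. Stack: [9, 13]
BINARY_OP | → 9 | 13 = 13. Stack: [13]
LOAD_FAST_LOAD_FAST a,a → push 13,13. Stack: [13, 13, 13]
BINARY_OP - → 13 - 13 = 0. Stack: [13, 0]
BINARY_OP + → 13 + 0 = 13. Stack: [13]
STORE_FAST w → w=13. Stack: []
LOAD_FAST_LOAD_FAST a,w → push 13,13. Stack: [13, 13]
COMPARE_OP bool(>) → 13 vs 13 = False. Stack: [False]
POP_JUMP_IF_FALSE → pop False; jump. Stack: []
LOAD_FAST w → push 13. Stack: [13]
LOAD_CONST → push 12. Stack: [13, 12]
BINARY_OP * → 13 * 12 = 156. Stack: [156]
LOAD_CONST → push 48. Stack: [156, 48]
BINARY_OP // → 156 // 48 = 3. Stack: [3]
STORE_FAST q → q=3. Stack: []
LOAD_FAST_LOAD_FAST a,a → push 13,13. Stack: [13, 13]
BINARY_OP * → 13 * 13 = 169. Stack: [169]
STORE_FAST u → u=169. Stack: []
LOAD_CONST → push 4. Stack: [4]
STORE_FAST k → k=4. Stack: []
LOAD_FAST u → push 169. Stack: [169]
RETURN_VALUE → return 169.

169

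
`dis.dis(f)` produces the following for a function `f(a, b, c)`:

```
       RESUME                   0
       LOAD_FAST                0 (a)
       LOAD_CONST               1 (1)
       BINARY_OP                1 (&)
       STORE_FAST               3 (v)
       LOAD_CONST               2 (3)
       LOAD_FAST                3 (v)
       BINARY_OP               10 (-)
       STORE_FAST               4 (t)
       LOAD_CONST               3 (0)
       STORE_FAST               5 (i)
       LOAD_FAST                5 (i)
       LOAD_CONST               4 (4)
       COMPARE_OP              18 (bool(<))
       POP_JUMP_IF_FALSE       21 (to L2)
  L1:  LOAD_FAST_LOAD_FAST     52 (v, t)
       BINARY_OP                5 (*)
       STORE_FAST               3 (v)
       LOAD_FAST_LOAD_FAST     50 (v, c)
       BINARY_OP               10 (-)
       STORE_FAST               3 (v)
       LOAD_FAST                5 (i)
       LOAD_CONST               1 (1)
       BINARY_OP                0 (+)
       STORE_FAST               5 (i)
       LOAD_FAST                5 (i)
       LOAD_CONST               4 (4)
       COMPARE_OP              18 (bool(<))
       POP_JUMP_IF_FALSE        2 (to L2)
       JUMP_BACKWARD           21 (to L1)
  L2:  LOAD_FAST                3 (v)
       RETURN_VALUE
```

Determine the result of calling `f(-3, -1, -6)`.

LOAD_FAST a → push -3
LOAD_CONST → push 1
BINARY_OP & → -3 & 1 = 1
STORE_FAST v → v=1
LOAD_CONST → push 3
LOAD_FAST v → push 1
BINARY_OP - → 3 - 1 = 2
STORE_FAST t → t=2
LOAD_CONST → push 0
STORE_FAST i → i=0
LOAD_FAST i → push 0
LOAD_CONST → push 4
COMPARE_OP bool(<) → 0 vs 4 = True
POP_JUMP_IF_FALSE → pop True; no jump
LOAD_FAST_LOAD_FAST v,t → push 1,2
BINARY_OP * → 1 * 2 = 2
STORE_FAST v → v=2
LOAD_FAST_LOAD_FAST v,c → push 2,-6
BINARY_OP - → 2 - -6 = 8
STORE_FAST v → v=8
LOAD_FAST i → push 0
LOAD_CONST → push 1
BINARY_OP + → 0 + 1 = 1
STORE_FAST i → i=1
LOAD_FAST i → push 1
LOAD_CONST → push 4
COMPARE_OP bool(<) → 1 vs 4 = True
POP_JUMP_IF_FALSE → pop True; no jump
LOAD_FAST_LOAD_FAST v,t → push 8,2
BINARY_OP * → 8 * 2 = 16
STORE_FAST v → v=16
LOAD_FAST_LOAD_FAST v,c → push 16,-6
BINARY_OP - → 16 - -6 = 22
STORE_FAST v → v=22
LOAD_FAST i → push 1
LOAD_CONST → push 1
BINARY_OP + → 1 + 1 = 2
STORE_FAST i → i=2
LOAD_FAST i → push 2
LOAD_CONST → push 4
COMPARE_OP bool(<) → 2 vs 4 = True
POP_JUMP_IF_FALSE → pop True; no jump
LOAD_FAST_LOAD_FAST v,t → push 22,2
BINARY_OP * → 22 * 2 = 44
STORE_FAST v → v=44
LOAD_FAST_LOAD_FAST v,c → push 44,-6
BINARY_OP - → 44 - -6 = 50
STORE_FAST v → v=50
LOAD_FAST i → push 2
LOAD_CONST → push 1
BINARY_OP + → 2 + 1 = 3
STORE_FAST i → i=3
LOAD_FAST i → push 3
LOAD_CONST → push 4
COMPARE_OP bool(<) → 3 vs 4 = True
POP_JUMP_IF_FALSE → pop True; no jump
LOAD_FAST_LOAD_FAST v,t → push 50,2
BINARY_OP * → 50 * 2 = 100
STORE_FAST v → v=100
LOAD_FAST_LOAD_FAST v,c → push 100,-6
BINARY_OP - → 100 - -6 = 106
STORE_FAST v → v=106
LOAD_FAST i → push 3
LOAD_CONST → push 1
BINARY_OP + → 3 + 1 = 4
STORE_FAST i → i=4
LOAD_FAST i → push 4
LOAD_CONST → push 4
COMPARE_OP bool(<) → 4 vs 4 = False
POP_JUMP_IF_FALSE → pop False; jump
LOAD_FAST v → push 106
RETURN_VALUE → return 106.

106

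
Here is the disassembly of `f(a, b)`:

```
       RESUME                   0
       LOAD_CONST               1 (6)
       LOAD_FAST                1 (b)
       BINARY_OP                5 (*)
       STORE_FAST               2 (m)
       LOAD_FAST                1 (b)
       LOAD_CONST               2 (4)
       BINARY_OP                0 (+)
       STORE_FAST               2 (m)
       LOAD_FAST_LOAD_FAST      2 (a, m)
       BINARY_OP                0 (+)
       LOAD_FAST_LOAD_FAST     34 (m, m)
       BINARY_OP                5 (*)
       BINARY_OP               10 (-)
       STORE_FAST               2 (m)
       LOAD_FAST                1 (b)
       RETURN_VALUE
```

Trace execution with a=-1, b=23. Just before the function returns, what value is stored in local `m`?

LOAD_CONST → push 6. Stack: [6]
LOAD_FAST b → push 23. Stack: [6, 23]
BINARY_OP * → 6 * 23 = 138. Stack: [138]
STORE_FAST m → m=138. Stack: []
LOAD_FAST b → push 23. Stack: [23]
LOAD_CONST → push 4. Stack: [23, 4]
BINARY_OP + → 23 + 4 = 27. Stack: [27]
STORE_FAST m → m=27. Stack: []
LOAD_FAST_LOAD_FAST a,m → push -1,27. Stack: [-1, 27]
BINARY_OP + → -1 + 27 = 26. Stack: [26]
LOAD_FAST_LOAD_FAST m,m → push 27,27. Stack: [26, 27, 27]
BINARY_OP * → 27 * 27 = 729. Stack: [26, 729]
BINARY_OP - → 26 - 729 = -703. Stack: [-703]
STORE_FAST m → m=-703. Stack: []
LOAD_FAST b → push 23. Stack: [23]
RETURN_VALUE → return 23.

-703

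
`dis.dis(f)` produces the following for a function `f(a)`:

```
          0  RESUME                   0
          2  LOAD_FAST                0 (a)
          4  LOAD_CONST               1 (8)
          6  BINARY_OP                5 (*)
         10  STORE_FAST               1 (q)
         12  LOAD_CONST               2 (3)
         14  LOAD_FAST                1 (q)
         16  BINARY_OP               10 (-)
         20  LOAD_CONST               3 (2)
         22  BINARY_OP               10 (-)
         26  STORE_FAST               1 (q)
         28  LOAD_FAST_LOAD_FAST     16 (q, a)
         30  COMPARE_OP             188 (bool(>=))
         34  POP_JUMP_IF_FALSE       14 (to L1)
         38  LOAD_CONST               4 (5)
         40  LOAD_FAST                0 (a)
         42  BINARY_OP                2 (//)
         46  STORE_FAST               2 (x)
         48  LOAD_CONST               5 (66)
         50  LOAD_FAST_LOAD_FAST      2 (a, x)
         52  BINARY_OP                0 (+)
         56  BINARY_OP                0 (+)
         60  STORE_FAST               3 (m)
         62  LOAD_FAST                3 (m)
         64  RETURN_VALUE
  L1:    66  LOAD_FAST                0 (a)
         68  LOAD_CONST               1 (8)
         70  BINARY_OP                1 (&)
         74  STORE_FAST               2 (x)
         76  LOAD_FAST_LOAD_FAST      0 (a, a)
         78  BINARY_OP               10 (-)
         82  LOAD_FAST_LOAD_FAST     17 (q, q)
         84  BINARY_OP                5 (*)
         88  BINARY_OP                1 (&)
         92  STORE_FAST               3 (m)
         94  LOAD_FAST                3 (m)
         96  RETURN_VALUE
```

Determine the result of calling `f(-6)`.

59

LOAD_FAST a → push -6. Stack: [-6]
LOAD_CONST → push 8. Stack: [-6, 8]
BINARY_OP * → -6 * 8 = -48. Stack: [-48]
STORE_FAST q → q=-48. Stack: []
LOAD_CONST → push 3. Stack: [3]
LOAD_FAST q → push -48. Stack: [3, -48]
BINARY_OP - → 3 - -48 = 51. Stack: [51]
LOAD_CONST → push 2. Stack: [51, 2]
BINARY_OP - → 51 - 2 = 49. Stack: [49]
STORE_FAST q → q=49. Stack: []
LOAD_FAST_LOAD_FAST q,a → push 49,-6. Stack: [49, -6]
COMPARE_OP bool(>=) → 49 vs -6 = True. Stack: [True]
POP_JUMP_IF_FALSE → pop True; no jump. Stack: []
LOAD_CONST → push 5. Stack: [5]
LOAD_FAST a → push -6. Stack: [5, -6]
BINARY_OP // → 5 // -6 = -1. Stack: [-1]
STORE_FAST x → x=-1. Stack: []
LOAD_CONST → push 66. Stack: [66]
LOAD_FAST_LOAD_FAST a,x → push -6,-1. Stack: [66, -6, -1]
BINARY_OP + → -6 + -1 = -7. Stack: [66, -7]
BINARY_OP + → 66 + -7 = 59. Stack: [59]
STORE_FAST m → m=59. Stack: []
LOAD_FAST m → push 59. Stack: [59]
RETURN_VALUE → return 59.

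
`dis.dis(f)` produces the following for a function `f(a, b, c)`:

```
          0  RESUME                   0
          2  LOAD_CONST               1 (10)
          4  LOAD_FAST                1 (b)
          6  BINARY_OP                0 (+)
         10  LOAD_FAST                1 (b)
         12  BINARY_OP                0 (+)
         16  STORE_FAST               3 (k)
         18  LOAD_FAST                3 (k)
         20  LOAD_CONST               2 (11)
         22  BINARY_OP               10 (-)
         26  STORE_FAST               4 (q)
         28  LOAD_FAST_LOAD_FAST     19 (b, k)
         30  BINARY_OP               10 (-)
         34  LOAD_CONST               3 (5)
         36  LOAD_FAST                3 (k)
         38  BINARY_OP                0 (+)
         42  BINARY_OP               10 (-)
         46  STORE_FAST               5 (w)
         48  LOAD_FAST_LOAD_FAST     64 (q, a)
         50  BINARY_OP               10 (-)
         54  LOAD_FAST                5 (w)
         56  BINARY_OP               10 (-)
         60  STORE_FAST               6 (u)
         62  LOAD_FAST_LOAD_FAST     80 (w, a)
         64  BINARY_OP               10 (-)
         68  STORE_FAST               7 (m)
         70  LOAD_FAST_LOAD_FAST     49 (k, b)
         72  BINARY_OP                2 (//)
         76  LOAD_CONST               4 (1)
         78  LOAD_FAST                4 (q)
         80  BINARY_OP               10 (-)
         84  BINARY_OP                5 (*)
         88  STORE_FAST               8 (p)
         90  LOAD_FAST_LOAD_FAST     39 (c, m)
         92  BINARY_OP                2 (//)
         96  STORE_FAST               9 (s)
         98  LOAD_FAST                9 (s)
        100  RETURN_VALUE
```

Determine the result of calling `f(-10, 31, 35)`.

-1

LOAD_CONST → push 10. Stack: [10]
LOAD_FAST b → push 31. Stack: [10, 31]
BINARY_OP + → 10 + 31 = 41. Stack: [41]
LOAD_FAST b → push 31. Stack: [41, 31]
BINARY_OP + → 41 + 31 = 72. Stack: [72]
STORE_FAST k → k=72. Stack: []
LOAD_FAST k → push 72. Stack: [72]
LOAD_CONST → push 11. Stack: [72, 11]
BINARY_OP - → 72 - 11 = 61. Stack: [61]
STORE_FAST q → q=61. Stack: []
LOAD_FAST_LOAD_FAST b,k → push 31,72. Stack: [31, 72]
BINARY_OP - → 31 - 72 = -41. Stack: [-41]
LOAD_CONST → push 5. Stack: [-41, 5]
LOAD_FAST k → push 72. Stack: [-41, 5, 72]
BINARY_OP + → 5 + 72 = 77. Stack: [-41, 77]
BINARY_OP - → -41 - 77 = -118. Stack: [-118]
STORE_FAST w → w=-118. Stack: []
LOAD_FAST_LOAD_FAST q,a → push 61,-10. Stack: [61, -10]
BINARY_OP - → 61 - -10 = 71. Stack: [71]
LOAD_FAST w → push -118. Stack: [71, -118]
BINARY_OP - → 71 - -118 = 189. Stack: [189]
STORE_FAST u → u=189. Stack: []
LOAD_FAST_LOAD_FAST w,a → push -118,-10. Stack: [-118, -10]
BINARY_OP - → -118 - -10 = -108. Stack: [-108]
STORE_FAST m → m=-108. Stack: []
LOAD_FAST_LOAD_FAST k,b → push 72,31. Stack: [72, 31]
BINARY_OP // → 72 // 31 = 2. Stack: [2]
LOAD_CONST → push 1. Stack: [2, 1]
LOAD_FAST q → push 61. Stack: [2, 1, 61]
BINARY_OP - → 1 - 61 = -60. Stack: [2, -60]
BINARY_OP * → 2 * -60 = -120. Stack: [-120]
STORE_FAST p → p=-120. Stack: []
LOAD_FAST_LOAD_FAST c,m → push 35,-108. Stack: [35, -108]
BINARY_OP // → 35 // -108 = -1. Stack: [-1]
STORE_FAST s → s=-1. Stack: []
LOAD_FAST s → push -1. Stack: [-1]
RETURN_VALUE → return -1.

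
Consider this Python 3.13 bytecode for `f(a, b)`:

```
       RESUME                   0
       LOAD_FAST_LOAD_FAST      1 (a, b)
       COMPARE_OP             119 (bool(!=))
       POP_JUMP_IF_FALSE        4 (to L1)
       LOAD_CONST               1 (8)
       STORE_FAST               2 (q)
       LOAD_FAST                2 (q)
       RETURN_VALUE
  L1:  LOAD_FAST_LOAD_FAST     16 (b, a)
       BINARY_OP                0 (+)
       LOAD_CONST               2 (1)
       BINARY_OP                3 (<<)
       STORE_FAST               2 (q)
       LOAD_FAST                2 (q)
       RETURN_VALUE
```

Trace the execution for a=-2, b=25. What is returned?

LOAD_FAST_LOAD_FAST a,b → push -2,25. Stack: [-2, 25]
COMPARE_OP bool(!=) → -2 vs 25 = True. Stack: [True]
POP_JUMP_IF_FALSE → pop True; no jump. Stack: []
LOAD_CONST → push 8. Stack: [8]
STORE_FAST q → q=8. Stack: []
LOAD_FAST q → push 8. Stack: [8]
RETURN_VALUE → return 8.

8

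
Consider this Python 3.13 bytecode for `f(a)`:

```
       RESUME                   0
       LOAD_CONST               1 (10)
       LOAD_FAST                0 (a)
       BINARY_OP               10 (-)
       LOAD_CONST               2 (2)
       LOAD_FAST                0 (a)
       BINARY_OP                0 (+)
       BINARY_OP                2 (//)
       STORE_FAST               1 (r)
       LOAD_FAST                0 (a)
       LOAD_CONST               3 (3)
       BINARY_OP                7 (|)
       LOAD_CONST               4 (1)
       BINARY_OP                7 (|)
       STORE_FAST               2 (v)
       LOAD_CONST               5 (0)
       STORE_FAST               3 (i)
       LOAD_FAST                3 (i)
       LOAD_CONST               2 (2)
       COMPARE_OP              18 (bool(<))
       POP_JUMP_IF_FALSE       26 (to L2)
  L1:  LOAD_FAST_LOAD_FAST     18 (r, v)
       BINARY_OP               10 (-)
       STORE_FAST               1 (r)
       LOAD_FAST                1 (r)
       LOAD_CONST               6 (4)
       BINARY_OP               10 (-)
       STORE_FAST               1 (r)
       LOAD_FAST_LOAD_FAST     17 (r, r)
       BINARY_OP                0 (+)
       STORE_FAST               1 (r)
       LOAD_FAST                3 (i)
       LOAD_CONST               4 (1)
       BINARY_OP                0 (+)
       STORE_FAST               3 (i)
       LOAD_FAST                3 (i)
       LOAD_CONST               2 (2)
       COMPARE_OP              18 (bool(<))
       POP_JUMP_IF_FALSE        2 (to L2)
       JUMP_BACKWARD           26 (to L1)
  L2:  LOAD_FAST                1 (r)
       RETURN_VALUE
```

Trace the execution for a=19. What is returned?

-142

LOAD_CONST → push 10. Stack: [10]
LOAD_FAST a → push 19. Stack: [10, 19]
BINARY_OP - → 10 - 19 = -9. Stack: [-9]
LOAD_CONST → push 2. Stack: [-9, 2]
LOAD_FAST a → push 19. Stack: [-9, 2, 19]
BINARY_OP + → 2 + 19 = 21. Stack: [-9, 21]
BINARY_OP // → -9 // 21 = -1. Stack: [-1]
STORE_FAST r → r=-1. Stack: []
LOAD_FAST a → push 19. Stack: [19]
LOAD_CONST → push 3. Stack: [19, 3]
BINARY_OP | → 19 | 3 = 19. Stack: [19]
LOAD_CONST → push 1. Stack: [19, 1]
BINARY_OP | → 19 | 1 = 19. Stack: [19]
STORE_FAST v → v=19. Stack: []
LOAD_CONST → push 0. Stack: [0]
STORE_FAST i → i=0. Stack: []
LOAD_FAST i → push 0. Stack: [0]
LOAD_CONST → push 2. Stack: [0, 2]
COMPARE_OP bool(<) → 0 vs 2 = True. Stack: [True]
POP_JUMP_IF_FALSE → pop True; no jump. Stack: []
LOAD_FAST_LOAD_FAST r,v → push -1,19. Stack: [-1, 19]
BINARY_OP - → -1 - 19 = -20. Stack: [-20]
STORE_FAST r → r=-20. Stack: []
LOAD_FAST r → push -20. Stack: [-20]
LOAD_CONST → push 4. Stack: [-20, 4]
BINARY_OP - → -20 - 4 = -24. Stack: [-24]
STORE_FAST r → r=-24. Stack: []
LOAD_FAST_LOAD_FAST r,r → push -24,-24. Stack: [-24, -24]
BINARY_OP + → -24 + -24 = -48. Stack: [-48]
STORE_FAST r → r=-48. Stack: []
LOAD_FAST i → push 0. Stack: [0]
LOAD_CONST → push 1. Stack: [0, 1]
BINARY_OP + → 0 + 1 = 1. Stack: [1]
STORE_FAST i → i=1. Stack: []
LOAD_FAST i → push 1. Stack: [1]
LOAD_CONST → push 2. Stack: [1, 2]
COMPARE_OP bool(<) → 1 vs 2 = True. Stack: [True]
POP_JUMP_IF_FALSE → pop True; no jump. Stack: []
LOAD_FAST_LOAD_FAST r,v → push -48,19. Stack: [-48, 19]
BINARY_OP - → -48 - 19 = -67. Stack: [-67]
STORE_FAST r → r=-67. Stack: []
LOAD_FAST r → push -67. Stack: [-67]
LOAD_CONST → push 4. Stack: [-67, 4]
BINARY_OP - → -67 - 4 = -71. Stack: [-71]
STORE_FAST r → r=-71. Stack: []
LOAD_FAST_LOAD_FAST r,r → push -71,-71. Stack: [-71, -71]
BINARY_OP + → -71 + -71 = -142. Stack: [-142]
STORE_FAST r → r=-142. Stack: []
LOAD_FAST i → push 1. Stack: [1]
LOAD_CONST → push 1. Stack: [1, 1]
BINARY_OP + → 1 + 1 = 2. Stack: [2]
STORE_FAST i → i=2. Stack: []
LOAD_FAST i → push 2. Stack: [2]
LOAD_CONST → push 2. Stack: [2, 2]
COMPARE_OP bool(<) → 2 vs 2 = False. Stack: [False]
POP_JUMP_IF_FALSE → pop False; jump. Stack: []
LOAD_FAST r → push -142. Stack: [-142]
RETURN_VALUE → return -142.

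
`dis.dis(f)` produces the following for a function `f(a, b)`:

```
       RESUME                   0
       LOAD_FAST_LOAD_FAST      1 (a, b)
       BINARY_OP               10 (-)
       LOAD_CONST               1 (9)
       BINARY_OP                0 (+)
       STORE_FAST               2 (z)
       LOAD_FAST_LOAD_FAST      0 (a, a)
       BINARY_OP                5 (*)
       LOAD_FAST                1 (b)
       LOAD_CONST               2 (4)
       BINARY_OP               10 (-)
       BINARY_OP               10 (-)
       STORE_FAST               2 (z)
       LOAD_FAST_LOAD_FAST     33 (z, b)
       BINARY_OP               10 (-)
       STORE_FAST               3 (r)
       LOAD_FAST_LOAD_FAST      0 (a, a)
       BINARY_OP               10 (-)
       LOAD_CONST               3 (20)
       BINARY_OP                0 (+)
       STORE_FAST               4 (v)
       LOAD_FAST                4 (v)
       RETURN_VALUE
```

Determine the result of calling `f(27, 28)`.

20

LOAD_FAST_LOAD_FAST a,b → push 27,28. Stack: [27, 28]
BINARY_OP - → 27 - 28 = -1. Stack: [-1]
LOAD_CONST → push 9. Stack: [-1, 9]
BINARY_OP + → -1 + 9 = 8. Stack: [8]
STORE_FAST z → z=8. Stack: []
LOAD_FAST_LOAD_FAST a,a → push 27,27. Stack: [27, 27]
BINARY_OP * → 27 * 27 = 729. Stack: [729]
LOAD_FAST b → push 28. Stack: [729, 28]
LOAD_CONST → push 4. Stack: [729, 28, 4]
BINARY_OP - → 28 - 4 = 24. Stack: [729, 24]
BINARY_OP - → 729 - 24 = 705. Stack: [705]
STORE_FAST z → z=705. Stack: []
LOAD_FAST_LOAD_FAST z,b → push 705,28. Stack: [705, 28]
BINARY_OP - → 705 - 28 = 677. Stack: [677]
STORE_FAST r → r=677. Stack: []
LOAD_FAST_LOAD_FAST a,a → push 27,27. Stack: [27, 27]
BINARY_OP - → 27 - 27 = 0. Stack: [0]
LOAD_CONST → push 20. Stack: [0, 20]
BINARY_OP + → 0 + 20 = 20. Stack: [20]
STORE_FAST v → v=20. Stack: []
LOAD_FAST v → push 20. Stack: [20]
RETURN_VALUE → return 20.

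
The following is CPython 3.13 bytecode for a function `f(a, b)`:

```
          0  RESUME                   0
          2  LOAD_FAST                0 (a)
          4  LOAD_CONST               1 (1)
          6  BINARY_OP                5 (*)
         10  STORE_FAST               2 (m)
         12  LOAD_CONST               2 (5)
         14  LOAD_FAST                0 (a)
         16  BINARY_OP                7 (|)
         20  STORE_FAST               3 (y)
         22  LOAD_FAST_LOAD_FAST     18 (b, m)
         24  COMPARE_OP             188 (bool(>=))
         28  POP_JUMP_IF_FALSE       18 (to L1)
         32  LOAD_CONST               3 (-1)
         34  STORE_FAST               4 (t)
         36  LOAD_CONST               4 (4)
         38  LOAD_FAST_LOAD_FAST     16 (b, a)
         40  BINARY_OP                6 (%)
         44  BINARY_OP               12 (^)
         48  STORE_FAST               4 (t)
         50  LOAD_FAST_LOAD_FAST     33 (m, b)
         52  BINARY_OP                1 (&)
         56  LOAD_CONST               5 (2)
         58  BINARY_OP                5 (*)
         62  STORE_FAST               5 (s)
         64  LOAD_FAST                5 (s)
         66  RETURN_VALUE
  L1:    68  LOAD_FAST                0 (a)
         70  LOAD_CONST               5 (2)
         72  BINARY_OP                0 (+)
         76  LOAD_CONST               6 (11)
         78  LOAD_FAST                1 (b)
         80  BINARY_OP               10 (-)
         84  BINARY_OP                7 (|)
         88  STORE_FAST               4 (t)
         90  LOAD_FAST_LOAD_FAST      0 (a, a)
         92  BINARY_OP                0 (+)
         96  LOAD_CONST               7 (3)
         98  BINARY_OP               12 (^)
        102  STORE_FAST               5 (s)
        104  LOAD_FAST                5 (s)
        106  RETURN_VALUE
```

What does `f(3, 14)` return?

LOAD_FAST a → push 3. Stack: [3]
LOAD_CONST → push 1. Stack: [3, 1]
BINARY_OP * → 3 * 1 = 3. Stack: [3]
STORE_FAST m → m=3. Stack: []
LOAD_CONST → push 5. Stack: [5]
LOAD_FAST a → push 3. Stack: [5, 3]
BINARY_OP | → 5 | 3 = 7. Stack: [7]
STORE_FAST y → y=7. Stack: []
LOAD_FAST_LOAD_FAST b,m → push 14,3. Stack: [14, 3]
COMPARE_OP bool(>=) → 14 vs 3 = True. Stack: [True]
POP_JUMP_IF_FALSE → pop True; no jump. Stack: []
LOAD_CONST → push -1. Stack: [-1]
STORE_FAST t → t=-1. Stack: []
LOAD_CONST → push 4. Stack: [4]
LOAD_FAST_LOAD_FAST b,a → push 14,3. Stack: [4, 14, 3]
BINARY_OP % → 14 % 3 = 2. Stack: [4, 2]
BINARY_OP ^ → 4 ^ 2 = 6. Stack: [6]
STORE_FAST t → t=6. Stack: []
LOAD_FAST_LOAD_FAST m,b → push 3,14. Stack: [3, 14]
BINARY_OP & → 3 & 14 = 2. Stack: [2]
LOAD_CONST → push 2. Stack: [2, 2]
BINARY_OP * → 2 * 2 = 4. Stack: [4]
STORE_FAST s → s=4. Stack: []
LOAD_FAST s → push 4. Stack: [4]
RETURN_VALUE → return 4.

4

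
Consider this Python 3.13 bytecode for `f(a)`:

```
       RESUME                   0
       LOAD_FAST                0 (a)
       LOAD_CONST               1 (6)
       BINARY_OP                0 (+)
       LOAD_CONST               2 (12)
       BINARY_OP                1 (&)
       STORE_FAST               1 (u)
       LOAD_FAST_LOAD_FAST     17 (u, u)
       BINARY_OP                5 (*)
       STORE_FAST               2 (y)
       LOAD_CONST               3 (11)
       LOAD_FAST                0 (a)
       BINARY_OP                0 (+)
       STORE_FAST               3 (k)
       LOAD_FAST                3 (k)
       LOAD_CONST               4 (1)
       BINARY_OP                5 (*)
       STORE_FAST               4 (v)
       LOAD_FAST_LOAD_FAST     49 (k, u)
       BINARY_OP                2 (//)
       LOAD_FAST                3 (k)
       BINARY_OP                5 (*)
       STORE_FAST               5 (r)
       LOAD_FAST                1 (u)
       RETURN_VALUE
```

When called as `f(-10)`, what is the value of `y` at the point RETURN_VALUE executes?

LOAD_FAST a → push -10. Stack: [-10]
LOAD_CONST → push 6. Stack: [-10, 6]
BINARY_OP + → -10 + 6 = -4. Stack: [-4]
LOAD_CONST → push 12. Stack: [-4, 12]
BINARY_OP & → -4 & 12 = 12. Stack: [12]
STORE_FAST u → u=12. Stack: []
LOAD_FAST_LOAD_FAST u,u → push 12,12. Stack: [12, 12]
BINARY_OP * → 12 * 12 = 144. Stack: [144]
STORE_FAST y → y=144. Stack: []
LOAD_CONST → push 11. Stack: [11]
LOAD_FAST a → push -10. Stack: [11, -10]
BINARY_OP + → 11 + -10 = 1. Stack: [1]
STORE_FAST k → k=1. Stack: []
LOAD_FAST k → push 1. Stack: [1]
LOAD_CONST → push 1. Stack: [1, 1]
BINARY_OP * → 1 * 1 = 1. Stack: [1]
STORE_FAST v → v=1. Stack: []
LOAD_FAST_LOAD_FAST k,u → push 1,12. Stack: [1, 12]
BINARY_OP // → 1 // 12 = 0. Stack: [0]
LOAD_FAST k → push 1. Stack: [0, 1]
BINARY_OP * → 0 * 1 = 0. Stack: [0]
STORE_FAST r → r=0. Stack: []
LOAD_FAST u → push 12. Stack: [12]
RETURN_VALUE → return 12.

144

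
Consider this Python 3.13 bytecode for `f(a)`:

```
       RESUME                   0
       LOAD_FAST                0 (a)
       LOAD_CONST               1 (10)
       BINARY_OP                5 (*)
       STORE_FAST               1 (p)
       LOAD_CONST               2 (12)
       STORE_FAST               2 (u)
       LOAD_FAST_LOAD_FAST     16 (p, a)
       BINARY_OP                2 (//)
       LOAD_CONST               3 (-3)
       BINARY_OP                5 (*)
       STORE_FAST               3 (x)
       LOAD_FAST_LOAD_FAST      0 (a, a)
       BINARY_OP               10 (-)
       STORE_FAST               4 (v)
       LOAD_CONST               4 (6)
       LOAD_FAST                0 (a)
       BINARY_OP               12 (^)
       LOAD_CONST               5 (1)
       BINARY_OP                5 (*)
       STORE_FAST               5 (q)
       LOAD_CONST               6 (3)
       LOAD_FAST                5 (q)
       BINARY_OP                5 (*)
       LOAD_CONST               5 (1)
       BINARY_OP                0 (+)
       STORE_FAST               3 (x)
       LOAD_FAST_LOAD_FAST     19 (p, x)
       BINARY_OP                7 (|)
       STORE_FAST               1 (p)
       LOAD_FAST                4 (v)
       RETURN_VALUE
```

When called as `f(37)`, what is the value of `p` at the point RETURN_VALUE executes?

LOAD_FAST a → push 37. Stack: [37]
LOAD_CONST → push 10. Stack: [37, 10]
BINARY_OP * → 37 * 10 = 370. Stack: [370]
STORE_FAST p → p=370. Stack: []
LOAD_CONST → push 12. Stack: [12]
STORE_FAST u → u=12. Stack: []
LOAD_FAST_LOAD_FAST p,a → push 370,37. Stack: [370, 37]
BINARY_OP // → 370 // 37 = 10. Stack: [10]
LOAD_CONST → push -3. Stack: [10, -3]
BINARY_OP * → 10 * -3 = -30. Stack: [-30]
STORE_FAST x → x=-30. Stack: []
LOAD_FAST_LOAD_FAST a,a → push 37,37. Stack: [37, 37]
BINARY_OP - → 37 - 37 = 0. Stack: [0]
STORE_FAST v → v=0. Stack: []
LOAD_CONST → push 6. Stack: [6]
LOAD_FAST a → push 37. Stack: [6, 37]
BINARY_OP ^ → 6 ^ 37 = 35. Stack: [35]
LOAD_CONST → push 1. Stack: [35, 1]
BINARY_OP * → 35 * 1 = 35. Stack: [35]
STORE_FAST q → q=35. Stack: []
LOAD_CONST → push 3. Stack: [3]
LOAD_FAST q → push 35. Stack: [3, 35]
BINARY_OP * → 3 * 35 = 105. Stack: [105]
LOAD_CONST → push 1. Stack: [105, 1]
BINARY_OP + → 105 + 1 = 106. Stack: [106]
STORE_FAST x → x=106. Stack: []
LOAD_FAST_LOAD_FAST p,x → push 370,106. Stack: [370, 106]
BINARY_OP | → 370 | 106 = 378. Stack: [378]
STORE_FAST p → p=378. Stack: []
LOAD_FAST v → push 0. Stack: [0]
RETURN_VALUE → return 0.

378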